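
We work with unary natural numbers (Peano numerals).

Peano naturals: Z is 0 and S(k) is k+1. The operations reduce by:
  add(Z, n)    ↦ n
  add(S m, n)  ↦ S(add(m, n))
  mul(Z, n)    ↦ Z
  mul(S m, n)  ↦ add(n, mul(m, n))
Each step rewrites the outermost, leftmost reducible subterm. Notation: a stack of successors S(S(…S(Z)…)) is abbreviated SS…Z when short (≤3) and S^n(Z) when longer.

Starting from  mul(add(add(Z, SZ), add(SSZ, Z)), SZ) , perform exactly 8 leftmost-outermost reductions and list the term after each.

  start: mul(add(add(Z, SZ), add(SSZ, Z)), SZ)
  [1] mul(add(SZ, add(SSZ, Z)), SZ)
  [2] mul(S(add(Z, add(SSZ, Z))), SZ)
  [3] add(SZ, mul(add(Z, add(SSZ, Z)), SZ))
  [4] S(add(Z, mul(add(Z, add(SSZ, Z)), SZ)))
  [5] S(mul(add(Z, add(SSZ, Z)), SZ))
  [6] S(mul(add(SSZ, Z), SZ))
  [7] S(mul(S(add(SZ, Z)), SZ))
  [8] S(add(SZ, mul(add(SZ, Z), SZ)))

Answer: after 8 steps: S(add(SZ, mul(add(SZ, Z), SZ)))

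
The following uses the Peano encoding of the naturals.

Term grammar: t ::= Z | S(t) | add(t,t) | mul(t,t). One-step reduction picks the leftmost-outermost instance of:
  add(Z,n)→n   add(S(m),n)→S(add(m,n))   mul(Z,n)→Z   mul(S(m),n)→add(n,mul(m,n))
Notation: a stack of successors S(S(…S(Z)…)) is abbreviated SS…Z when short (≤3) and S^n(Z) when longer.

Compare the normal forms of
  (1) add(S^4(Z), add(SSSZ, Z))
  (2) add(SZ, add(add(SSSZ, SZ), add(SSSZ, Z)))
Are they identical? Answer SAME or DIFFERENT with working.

Answer: DIFFERENT — A ⇓ S^7(Z), B ⇓ S^8(Z)

Reduction:
Term A:
  start: add(S^4(Z), add(SSSZ, Z))
  [1] S(add(SSSZ, add(SSSZ, Z)))
  [2] S(S(add(SSZ, add(SSSZ, Z))))
  [3] S(S(S(add(SZ, add(SSSZ, Z)))))
  [4] S(S(S(S(add(Z, add(SSSZ, Z))))))
  [5] S(S(S(S(add(SSSZ, Z)))))
  [6] S(S(S(S(S(add(SSZ, Z))))))
  [7] S(S(S(S(S(S(add(SZ, Z)))))))
  [8] S(S(S(S(S(S(S(add(Z, Z))))))))
  [9] S^7(Z)

Term B:
  start: add(SZ, add(add(SSSZ, SZ), add(SSSZ, Z)))
  [1] S(add(Z, add(add(SSSZ, SZ), add(SSSZ, Z))))
  [2] S(add(add(SSSZ, SZ), add(SSSZ, Z)))
  [3] S(add(S(add(SSZ, SZ)), add(SSSZ, Z)))
  [4] S(S(add(add(SSZ, SZ), add(SSSZ, Z))))
  [5] S(S(add(S(add(SZ, SZ)), add(SSSZ, Z))))
  [6] S(S(S(add(add(SZ, SZ), add(SSSZ, Z)))))
  [7] S(S(S(add(S(add(Z, SZ)), add(SSSZ, Z)))))
  [8] S(S(S(S(add(add(Z, SZ), add(SSSZ, Z))))))
  [9] S(S(S(S(add(SZ, add(SSSZ, Z))))))
  [10] S(S(S(S(S(add(Z, add(SSSZ, Z)))))))
  [11] S(S(S(S(S(add(SSSZ, Z))))))
  [12] S(S(S(S(S(S(add(SSZ, Z)))))))
  [13] S(S(S(S(S(S(S(add(SZ, Z))))))))
  [14] S(S(S(S(S(S(S(S(add(Z, Z)))))))))
  [15] S^8(Z)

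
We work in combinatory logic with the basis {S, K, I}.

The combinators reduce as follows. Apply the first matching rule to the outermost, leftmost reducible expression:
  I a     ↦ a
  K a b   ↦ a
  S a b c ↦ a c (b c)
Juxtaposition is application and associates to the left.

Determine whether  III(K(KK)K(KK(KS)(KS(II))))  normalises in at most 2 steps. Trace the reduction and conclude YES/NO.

  start: III(K(KK)K(KK(KS)(KS(II))))
  →1  II(K(KK)K(KK(KS)(KS(II))))
  →2  I(K(KK)K(KK(KS)(KS(II))))

Answer: NO — after 2 steps the term is I(K(KK)K(KK(KS)(KS(II)))), not yet normal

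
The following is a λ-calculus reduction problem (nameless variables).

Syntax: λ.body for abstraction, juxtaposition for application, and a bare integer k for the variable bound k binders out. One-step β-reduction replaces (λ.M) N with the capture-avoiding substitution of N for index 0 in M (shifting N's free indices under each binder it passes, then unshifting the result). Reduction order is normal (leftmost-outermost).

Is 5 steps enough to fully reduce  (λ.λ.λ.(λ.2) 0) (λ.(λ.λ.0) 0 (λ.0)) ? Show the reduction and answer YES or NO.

  start: (λ.λ.λ.(λ.2) 0) (λ.(λ.λ.0) 0 (λ.0))
  step 1: λ.λ.(λ.2) 0
  step 2: λ.λ.1

Answer: YES — reaches normal form λ.λ.1 in 2 ≤ 5 steps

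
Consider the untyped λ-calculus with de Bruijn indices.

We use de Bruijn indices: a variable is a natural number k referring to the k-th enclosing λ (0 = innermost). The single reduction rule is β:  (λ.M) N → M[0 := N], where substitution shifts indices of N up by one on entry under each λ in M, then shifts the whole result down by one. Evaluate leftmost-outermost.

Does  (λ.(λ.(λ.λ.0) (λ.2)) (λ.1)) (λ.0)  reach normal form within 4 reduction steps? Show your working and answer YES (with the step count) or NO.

  start: (λ.(λ.(λ.λ.0) (λ.2)) (λ.1)) (λ.0)
  →1  (λ.(λ.λ.0) (λ.λ.0)) (λ.λ.0)
  →2  (λ.λ.0) (λ.λ.0)
  →3  λ.0

Answer: YES — reaches normal form λ.0 in 3 ≤ 4 steps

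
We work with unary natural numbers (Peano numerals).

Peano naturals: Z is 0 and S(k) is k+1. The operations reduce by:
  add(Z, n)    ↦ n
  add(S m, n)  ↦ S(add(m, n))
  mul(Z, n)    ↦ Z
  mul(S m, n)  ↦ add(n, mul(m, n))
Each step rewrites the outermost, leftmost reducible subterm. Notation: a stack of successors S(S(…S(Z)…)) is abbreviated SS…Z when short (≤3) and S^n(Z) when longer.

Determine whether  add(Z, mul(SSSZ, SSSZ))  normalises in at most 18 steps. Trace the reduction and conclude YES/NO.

  start: add(Z, mul(SSSZ, SSSZ))
  step 1: mul(SSSZ, SSSZ)
  step 2: add(SSSZ, mul(SSZ, SSSZ))
  step 3: S(add(SSZ, mul(SSZ, SSSZ)))
  step 4: S(S(add(SZ, mul(SSZ, SSSZ))))
  step 5: S(S(S(add(Z, mul(SSZ, SSSZ)))))
  step 6: S(S(S(mul(SSZ, SSSZ))))
  step 7: S(S(S(add(SSSZ, mul(SZ, SSSZ)))))
  step 8: S(S(S(S(add(SSZ, mul(SZ, SSSZ))))))
  step 9: S(S(S(S(S(add(SZ, mul(SZ, SSSZ)))))))
  step 10: S(S(S(S(S(S(add(Z, mul(SZ, SSSZ))))))))
  step 11: S(S(S(S(S(S(mul(SZ, SSSZ)))))))
  step 12: S(S(S(S(S(S(add(SSSZ, mul(Z, SSSZ))))))))
  step 13: S(S(S(S(S(S(S(add(SSZ, mul(Z, SSSZ)))))))))
  step 14: S(S(S(S(S(S(S(S(add(SZ, mul(Z, SSSZ))))))))))
  step 15: S(S(S(S(S(S(S(S(S(add(Z, mul(Z, SSSZ)))))))))))
  step 16: S(S(S(S(S(S(S(S(S(mul(Z, SSSZ))))))))))
  step 17: S^9(Z)

Answer: YES — reaches normal form S^9(Z) in 17 ≤ 18 steps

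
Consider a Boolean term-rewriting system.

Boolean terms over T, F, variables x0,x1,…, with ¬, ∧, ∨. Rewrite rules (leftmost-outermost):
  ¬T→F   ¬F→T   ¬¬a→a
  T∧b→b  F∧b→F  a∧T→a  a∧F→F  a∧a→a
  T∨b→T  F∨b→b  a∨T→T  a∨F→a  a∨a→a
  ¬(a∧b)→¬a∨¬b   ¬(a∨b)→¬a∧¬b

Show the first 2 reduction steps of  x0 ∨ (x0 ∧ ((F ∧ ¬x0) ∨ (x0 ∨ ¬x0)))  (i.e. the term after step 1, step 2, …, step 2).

  start: x0 ∨ (x0 ∧ ((F ∧ ¬x0) ∨ (x0 ∨ ¬x0)))
  [1] x0 ∨ (x0 ∧ (F ∨ (x0 ∨ ¬x0)))
  [2] x0 ∨ (x0 ∧ (x0 ∨ ¬x0))

Answer: after 2 steps: x0 ∨ (x0 ∧ (x0 ∨ ¬x0))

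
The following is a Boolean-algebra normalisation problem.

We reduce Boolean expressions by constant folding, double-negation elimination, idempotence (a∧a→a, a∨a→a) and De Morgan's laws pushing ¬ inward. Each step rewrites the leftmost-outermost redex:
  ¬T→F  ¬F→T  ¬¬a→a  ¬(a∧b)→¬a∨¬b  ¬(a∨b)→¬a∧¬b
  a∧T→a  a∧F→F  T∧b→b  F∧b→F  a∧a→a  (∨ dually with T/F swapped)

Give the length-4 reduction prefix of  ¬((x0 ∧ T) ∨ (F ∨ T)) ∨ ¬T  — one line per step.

Answer: after 4 steps: (¬x0 ∧ ¬(F ∨ T)) ∨ ¬T

Reduction:
  start: ¬((x0 ∧ T) ∨ (F ∨ T)) ∨ ¬T
  step 1: (¬(x0 ∧ T) ∧ ¬(F ∨ T)) ∨ ¬T
  step 2: ((¬x0 ∨ ¬T) ∧ ¬(F ∨ T)) ∨ ¬T
  step 3: ((¬x0 ∨ F) ∧ ¬(F ∨ T)) ∨ ¬T
  step 4: (¬x0 ∧ ¬(F ∨ T)) ∨ ¬T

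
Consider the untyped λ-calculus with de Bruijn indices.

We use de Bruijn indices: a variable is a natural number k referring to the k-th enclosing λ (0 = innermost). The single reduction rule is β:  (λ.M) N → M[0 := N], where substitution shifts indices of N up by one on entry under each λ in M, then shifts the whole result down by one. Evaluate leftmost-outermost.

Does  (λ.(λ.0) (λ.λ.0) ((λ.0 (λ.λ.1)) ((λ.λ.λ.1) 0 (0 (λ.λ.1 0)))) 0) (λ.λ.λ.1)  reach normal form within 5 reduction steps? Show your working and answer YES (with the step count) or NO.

Answer: YES — reaches normal form λ.λ.λ.1 in 4 ≤ 5 steps

Working:
  start: (λ.(λ.0) (λ.λ.0) ((λ.0 (λ.λ.1)) ((λ.λ.λ.1) 0 (0 (λ.λ.1 0)))) 0) (λ.λ.λ.1)
  [1] (λ.0) (λ.λ.0) ((λ.0 (λ.λ.1)) ((λ.λ.λ.1) (λ.λ.λ.1) ((λ.λ.λ.1) (λ.λ.1 0)))) (λ.λ.λ.1)
  [2] (λ.λ.0) ((λ.0 (λ.λ.1)) ((λ.λ.λ.1) (λ.λ.λ.1) ((λ.λ.λ.1) (λ.λ.1 0)))) (λ.λ.λ.1)
  [3] (λ.0) (λ.λ.λ.1)
  [4] λ.λ.λ.1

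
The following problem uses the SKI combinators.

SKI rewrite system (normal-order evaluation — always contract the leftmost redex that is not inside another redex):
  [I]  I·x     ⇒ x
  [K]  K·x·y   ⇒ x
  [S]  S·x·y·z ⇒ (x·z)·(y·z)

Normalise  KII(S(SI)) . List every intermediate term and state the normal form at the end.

Answer: normal form = S(SI)  (in 2 steps)

Derivation:
  start: KII(S(SI))
  step 1: I(S(SI))
  step 2: S(SI)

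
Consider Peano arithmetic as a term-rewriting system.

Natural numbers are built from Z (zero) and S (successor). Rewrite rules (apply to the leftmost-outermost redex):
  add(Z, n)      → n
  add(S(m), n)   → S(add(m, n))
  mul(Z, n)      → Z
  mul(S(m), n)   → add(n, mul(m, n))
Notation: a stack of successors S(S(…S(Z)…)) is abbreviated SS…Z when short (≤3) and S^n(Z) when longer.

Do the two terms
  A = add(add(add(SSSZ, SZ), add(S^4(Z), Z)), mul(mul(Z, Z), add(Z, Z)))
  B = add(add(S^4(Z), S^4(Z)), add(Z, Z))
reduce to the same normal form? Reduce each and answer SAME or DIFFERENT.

Answer: SAME — A ⇓ S^8(Z), B ⇓ S^8(Z)

Working:
Term A:
  start: add(add(add(SSSZ, SZ), add(S^4(Z), Z)), mul(mul(Z, Z), add(Z, Z)))
  [1] add(add(S(add(SSZ, SZ)), add(S^4(Z), Z)), mul(mul(Z, Z), add(Z, Z)))
  [2] add(S(add(add(SSZ, SZ), add(S^4(Z), Z))), mul(mul(Z, Z), add(Z, Z)))
  [3] S(add(add(add(SSZ, SZ), add(S^4(Z), Z)), mul(mul(Z, Z), add(Z, Z))))
  [4] S(add(add(S(add(SZ, SZ)), add(S^4(Z), Z)), mul(mul(Z, Z), add(Z, Z))))
  [5] S(add(S(add(add(SZ, SZ), add(S^4(Z), Z))), mul(mul(Z, Z), add(Z, Z))))
  [6] S(S(add(add(add(SZ, SZ), add(S^4(Z), Z)), mul(mul(Z, Z), add(Z, Z)))))
  [7] S(S(add(add(S(add(Z, SZ)), add(S^4(Z), Z)), mul(mul(Z, Z), add(Z, Z)))))
  [8] S(S(add(S(add(add(Z, SZ), add(S^4(Z), Z))), mul(mul(Z, Z), add(Z, Z)))))
  [9] S(S(S(add(add(add(Z, SZ), add(S^4(Z), Z)), mul(mul(Z, Z), add(Z, Z))))))
  [10] S(S(S(add(add(SZ, add(S^4(Z), Z)), mul(mul(Z, Z), add(Z, Z))))))
  [11] S(S(S(add(S(add(Z, add(S^4(Z), Z))), mul(mul(Z, Z), add(Z, Z))))))
  [12] S(S(S(S(add(add(Z, add(S^4(Z), Z)), mul(mul(Z, Z), add(Z, Z)))))))
  [13] S(S(S(S(add(add(S^4(Z), Z), mul(mul(Z, Z), add(Z, Z)))))))
  [14] S(S(S(S(add(S(add(SSSZ, Z)), mul(mul(Z, Z), add(Z, Z)))))))
  [15] S(S(S(S(S(add(add(SSSZ, Z), mul(mul(Z, Z), add(Z, Z))))))))
  [16] S(S(S(S(S(add(S(add(SSZ, Z)), mul(mul(Z, Z), add(Z, Z))))))))
  [17] S(S(S(S(S(S(add(add(SSZ, Z), mul(mul(Z, Z), add(Z, Z)))))))))
  [18] S(S(S(S(S(S(add(S(add(SZ, Z)), mul(mul(Z, Z), add(Z, Z)))))))))
  [19] S(S(S(S(S(S(S(add(add(SZ, Z), mul(mul(Z, Z), add(Z, Z))))))))))
  [20] S(S(S(S(S(S(S(add(S(add(Z, Z)), mul(mul(Z, Z), add(Z, Z))))))))))
  [21] S(S(S(S(S(S(S(S(add(add(Z, Z), mul(mul(Z, Z), add(Z, Z)))))))))))
  [22] S(S(S(S(S(S(S(S(add(Z, mul(mul(Z, Z), add(Z, Z)))))))))))
  [23] S(S(S(S(S(S(S(S(mul(mul(Z, Z), add(Z, Z))))))))))
  [24] S(S(S(S(S(S(S(S(mul(Z, add(Z, Z))))))))))
  [25] S^8(Z)

Term B:
  start: add(add(S^4(Z), S^4(Z)), add(Z, Z))
  [1] add(S(add(SSSZ, S^4(Z))), add(Z, Z))
  [2] S(add(add(SSSZ, S^4(Z)), add(Z, Z)))
  [3] S(add(S(add(SSZ, S^4(Z))), add(Z, Z)))
  [4] S(S(add(add(SSZ, S^4(Z)), add(Z, Z))))
  [5] S(S(add(S(add(SZ, S^4(Z))), add(Z, Z))))
  [6] S(S(S(add(add(SZ, S^4(Z)), add(Z, Z)))))
  [7] S(S(S(add(S(add(Z, S^4(Z))), add(Z, Z)))))
  [8] S(S(S(S(add(add(Z, S^4(Z)), add(Z, Z))))))
  [9] S(S(S(S(add(S^4(Z), add(Z, Z))))))
  [10] S(S(S(S(S(add(SSSZ, add(Z, Z)))))))
  [11] S(S(S(S(S(S(add(SSZ, add(Z, Z))))))))
  [12] S(S(S(S(S(S(S(add(SZ, add(Z, Z)))))))))
  [13] S(S(S(S(S(S(S(S(add(Z, add(Z, Z))))))))))
  [14] S(S(S(S(S(S(S(S(add(Z, Z)))))))))
  [15] S^8(Z)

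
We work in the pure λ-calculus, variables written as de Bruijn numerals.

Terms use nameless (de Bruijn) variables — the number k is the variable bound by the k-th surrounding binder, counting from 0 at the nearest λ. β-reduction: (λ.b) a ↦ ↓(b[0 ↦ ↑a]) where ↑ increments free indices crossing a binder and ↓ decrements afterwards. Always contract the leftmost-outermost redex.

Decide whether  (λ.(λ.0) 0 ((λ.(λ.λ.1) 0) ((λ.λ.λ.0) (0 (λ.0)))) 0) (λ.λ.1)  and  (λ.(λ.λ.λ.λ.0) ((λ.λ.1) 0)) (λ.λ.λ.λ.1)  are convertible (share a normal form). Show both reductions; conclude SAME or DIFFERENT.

Term A:
  start: (λ.(λ.0) 0 ((λ.(λ.λ.1) 0) ((λ.λ.λ.0) (0 (λ.0)))) 0) (λ.λ.1)
  step 1: (λ.0) (λ.λ.1) ((λ.(λ.λ.1) 0) ((λ.λ.λ.0) ((λ.λ.1) (λ.0)))) (λ.λ.1)
  step 2: (λ.λ.1) ((λ.(λ.λ.1) 0) ((λ.λ.λ.0) ((λ.λ.1) (λ.0)))) (λ.λ.1)
  step 3: (λ.(λ.(λ.λ.1) 0) ((λ.λ.λ.0) ((λ.λ.1) (λ.0)))) (λ.λ.1)
  step 4: (λ.(λ.λ.1) 0) ((λ.λ.λ.0) ((λ.λ.1) (λ.0)))
  step 5: (λ.λ.1) ((λ.λ.λ.0) ((λ.λ.1) (λ.0)))
  step 6: λ.(λ.λ.λ.0) ((λ.λ.1) (λ.0))
  step 7: λ.λ.λ.0

Term B:
  start: (λ.(λ.λ.λ.λ.0) ((λ.λ.1) 0)) (λ.λ.λ.λ.1)
  step 1: (λ.λ.λ.λ.0) ((λ.λ.1) (λ.λ.λ.λ.1))
  step 2: λ.λ.λ.0

Answer: SAME — A ⇓ λ.λ.λ.0, B ⇓ λ.λ.λ.0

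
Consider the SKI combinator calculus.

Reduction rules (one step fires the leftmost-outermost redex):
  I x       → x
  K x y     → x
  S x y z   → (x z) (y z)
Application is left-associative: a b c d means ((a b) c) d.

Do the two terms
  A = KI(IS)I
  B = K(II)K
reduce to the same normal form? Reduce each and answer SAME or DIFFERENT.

Term A:
  start: KI(IS)I
  [1] II
  [2] I

Term B:
  start: K(II)K
  [1] II
  [2] I

Answer: SAME — A ⇓ I, B ⇓ I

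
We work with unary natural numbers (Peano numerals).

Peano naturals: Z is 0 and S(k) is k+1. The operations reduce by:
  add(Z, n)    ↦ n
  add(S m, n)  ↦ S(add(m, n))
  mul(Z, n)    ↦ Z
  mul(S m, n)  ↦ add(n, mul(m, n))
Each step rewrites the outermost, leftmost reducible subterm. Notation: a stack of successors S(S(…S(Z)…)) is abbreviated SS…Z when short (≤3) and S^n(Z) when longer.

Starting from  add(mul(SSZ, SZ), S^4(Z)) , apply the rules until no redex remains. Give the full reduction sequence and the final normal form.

Answer: normal form = S^6(Z)  (in 10 steps)

Working:
  start: add(mul(SSZ, SZ), S^4(Z))
  [1] add(add(SZ, mul(SZ, SZ)), S^4(Z))
  [2] add(S(add(Z, mul(SZ, SZ))), S^4(Z))
  [3] S(add(add(Z, mul(SZ, SZ)), S^4(Z)))
  [4] S(add(mul(SZ, SZ), S^4(Z)))
  [5] S(add(add(SZ, mul(Z, SZ)), S^4(Z)))
  [6] S(add(S(add(Z, mul(Z, SZ))), S^4(Z)))
  [7] S(S(add(add(Z, mul(Z, SZ)), S^4(Z))))
  [8] S(S(add(mul(Z, SZ), S^4(Z))))
  [9] S(S(add(Z, S^4(Z))))
  [10] S^6(Z)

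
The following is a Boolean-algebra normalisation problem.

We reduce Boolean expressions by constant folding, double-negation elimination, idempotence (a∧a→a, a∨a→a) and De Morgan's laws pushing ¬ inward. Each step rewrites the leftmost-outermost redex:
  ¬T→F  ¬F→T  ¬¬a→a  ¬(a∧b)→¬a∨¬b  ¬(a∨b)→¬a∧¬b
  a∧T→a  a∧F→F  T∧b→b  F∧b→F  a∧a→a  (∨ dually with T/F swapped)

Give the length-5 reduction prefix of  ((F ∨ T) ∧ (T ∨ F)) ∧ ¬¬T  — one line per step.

Answer: after 5 steps: T

Reduction:
  start: ((F ∨ T) ∧ (T ∨ F)) ∧ ¬¬T
  [1] (T ∧ (T ∨ F)) ∧ ¬¬T
  [2] (T ∨ F) ∧ ¬¬T
  [3] T ∧ ¬¬T
  [4] ¬¬T
  [5] T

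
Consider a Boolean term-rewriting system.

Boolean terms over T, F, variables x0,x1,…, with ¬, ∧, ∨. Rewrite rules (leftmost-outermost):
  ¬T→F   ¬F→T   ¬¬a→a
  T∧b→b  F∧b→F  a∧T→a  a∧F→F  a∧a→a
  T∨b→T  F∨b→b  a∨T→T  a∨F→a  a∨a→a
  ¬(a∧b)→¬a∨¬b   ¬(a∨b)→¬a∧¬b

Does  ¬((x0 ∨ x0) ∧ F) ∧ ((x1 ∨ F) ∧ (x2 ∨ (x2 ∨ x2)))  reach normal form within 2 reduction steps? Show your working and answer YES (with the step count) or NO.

  start: ¬((x0 ∨ x0) ∧ F) ∧ ((x1 ∨ F) ∧ (x2 ∨ (x2 ∨ x2)))
  [1] (¬(x0 ∨ x0) ∨ ¬F) ∧ ((x1 ∨ F) ∧ (x2 ∨ (x2 ∨ x2)))
  [2] ((¬x0 ∧ ¬x0) ∨ ¬F) ∧ ((x1 ∨ F) ∧ (x2 ∨ (x2 ∨ x2)))

Answer: NO — after 2 steps the term is ((¬x0 ∧ ¬x0) ∨ ¬F) ∧ ((x1 ∨ F) ∧ (x2 ∨ (x2 ∨ x2))), not yet normal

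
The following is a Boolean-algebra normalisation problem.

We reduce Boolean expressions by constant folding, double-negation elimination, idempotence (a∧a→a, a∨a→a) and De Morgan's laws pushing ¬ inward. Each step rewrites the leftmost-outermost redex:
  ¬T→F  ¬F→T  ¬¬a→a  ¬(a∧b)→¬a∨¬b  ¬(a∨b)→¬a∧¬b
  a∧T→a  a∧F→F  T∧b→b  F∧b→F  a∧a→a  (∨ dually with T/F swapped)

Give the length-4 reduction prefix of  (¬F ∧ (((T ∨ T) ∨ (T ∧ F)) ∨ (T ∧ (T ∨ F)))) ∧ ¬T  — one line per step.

  start: (¬F ∧ (((T ∨ T) ∨ (T ∧ F)) ∨ (T ∧ (T ∨ F)))) ∧ ¬T
  step 1: (T ∧ (((T ∨ T) ∨ (T ∧ F)) ∨ (T ∧ (T ∨ F)))) ∧ ¬T
  step 2: (((T ∨ T) ∨ (T ∧ F)) ∨ (T ∧ (T ∨ F))) ∧ ¬T
  step 3: ((T ∨ (T ∧ F)) ∨ (T ∧ (T ∨ F))) ∧ ¬T
  step 4: (T ∨ (T ∧ (T ∨ F))) ∧ ¬T

Answer: after 4 steps: (T ∨ (T ∧ (T ∨ F))) ∧ ¬T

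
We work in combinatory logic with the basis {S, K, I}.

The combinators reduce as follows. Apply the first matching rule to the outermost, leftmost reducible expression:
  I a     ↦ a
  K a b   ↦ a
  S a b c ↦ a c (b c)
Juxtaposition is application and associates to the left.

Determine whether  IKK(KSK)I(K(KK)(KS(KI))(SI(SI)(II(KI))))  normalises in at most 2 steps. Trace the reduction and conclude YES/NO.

  start: IKK(KSK)I(K(KK)(KS(KI))(SI(SI)(II(KI))))
  [1] KK(KSK)I(K(KK)(KS(KI))(SI(SI)(II(KI))))
  [2] KI(K(KK)(KS(KI))(SI(SI)(II(KI))))

Answer: NO — after 2 steps the term is KI(K(KK)(KS(KI))(SI(SI)(II(KI)))), not yet normal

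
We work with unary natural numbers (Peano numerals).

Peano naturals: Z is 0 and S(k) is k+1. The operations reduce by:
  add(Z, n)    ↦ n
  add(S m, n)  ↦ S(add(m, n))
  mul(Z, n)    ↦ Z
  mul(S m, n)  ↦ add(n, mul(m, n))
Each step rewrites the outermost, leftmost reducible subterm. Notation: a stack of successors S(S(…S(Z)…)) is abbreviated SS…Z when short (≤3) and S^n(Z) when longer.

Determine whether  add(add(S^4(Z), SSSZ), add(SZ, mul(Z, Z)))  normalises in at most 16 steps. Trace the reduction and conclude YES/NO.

  start: add(add(S^4(Z), SSSZ), add(SZ, mul(Z, Z)))
  step 1: add(S(add(SSSZ, SSSZ)), add(SZ, mul(Z, Z)))
  step 2: S(add(add(SSSZ, SSSZ), add(SZ, mul(Z, Z))))
  step 3: S(add(S(add(SSZ, SSSZ)), add(SZ, mul(Z, Z))))
  step 4: S(S(add(add(SSZ, SSSZ), add(SZ, mul(Z, Z)))))
  step 5: S(S(add(S(add(SZ, SSSZ)), add(SZ, mul(Z, Z)))))
  step 6: S(S(S(add(add(SZ, SSSZ), add(SZ, mul(Z, Z))))))
  step 7: S(S(S(add(S(add(Z, SSSZ)), add(SZ, mul(Z, Z))))))
  step 8: S(S(S(S(add(add(Z, SSSZ), add(SZ, mul(Z, Z)))))))
  step 9: S(S(S(S(add(SSSZ, add(SZ, mul(Z, Z)))))))
  step 10: S(S(S(S(S(add(SSZ, add(SZ, mul(Z, Z))))))))
  step 11: S(S(S(S(S(S(add(SZ, add(SZ, mul(Z, Z)))))))))
  step 12: S(S(S(S(S(S(S(add(Z, add(SZ, mul(Z, Z))))))))))
  step 13: S(S(S(S(S(S(S(add(SZ, mul(Z, Z)))))))))
  step 14: S(S(S(S(S(S(S(S(add(Z, mul(Z, Z))))))))))
  step 15: S(S(S(S(S(S(S(S(mul(Z, Z)))))))))
  step 16: S^8(Z)

Answer: YES — reaches normal form S^8(Z) in 16 ≤ 16 steps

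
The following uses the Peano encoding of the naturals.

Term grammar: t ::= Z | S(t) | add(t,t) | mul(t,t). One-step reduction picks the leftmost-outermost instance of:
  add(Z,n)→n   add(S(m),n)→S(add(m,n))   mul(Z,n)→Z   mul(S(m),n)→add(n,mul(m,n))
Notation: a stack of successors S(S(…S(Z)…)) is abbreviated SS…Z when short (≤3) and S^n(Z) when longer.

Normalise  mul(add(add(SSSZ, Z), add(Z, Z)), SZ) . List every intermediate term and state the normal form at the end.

  start: mul(add(add(SSSZ, Z), add(Z, Z)), SZ)
  →1  mul(add(S(add(SSZ, Z)), add(Z, Z)), SZ)
  →2  mul(S(add(add(SSZ, Z), add(Z, Z))), SZ)
  →3  add(SZ, mul(add(add(SSZ, Z), add(Z, Z)), SZ))
  →4  S(add(Z, mul(add(add(SSZ, Z), add(Z, Z)), SZ)))
  →5  S(mul(add(add(SSZ, Z), add(Z, Z)), SZ))
  →6  S(mul(add(S(add(SZ, Z)), add(Z, Z)), SZ))
  →7  S(mul(S(add(add(SZ, Z), add(Z, Z))), SZ))
  →8  S(add(SZ, mul(add(add(SZ, Z), add(Z, Z)), SZ)))
  →9  S(S(add(Z, mul(add(add(SZ, Z), add(Z, Z)), SZ))))
  →10  S(S(mul(add(add(SZ, Z), add(Z, Z)), SZ)))
  →11  S(S(mul(add(S(add(Z, Z)), add(Z, Z)), SZ)))
  →12  S(S(mul(S(add(add(Z, Z), add(Z, Z))), SZ)))
  →13  S(S(add(SZ, mul(add(add(Z, Z), add(Z, Z)), SZ))))
  →14  S(S(S(add(Z, mul(add(add(Z, Z), add(Z, Z)), SZ)))))
  →15  S(S(S(mul(add(add(Z, Z), add(Z, Z)), SZ))))
  →16  S(S(S(mul(add(Z, add(Z, Z)), SZ))))
  →17  S(S(S(mul(add(Z, Z), SZ))))
  →18  S(S(S(mul(Z, SZ))))
  →19  SSSZ

Answer: normal form = SSSZ  (in 19 steps)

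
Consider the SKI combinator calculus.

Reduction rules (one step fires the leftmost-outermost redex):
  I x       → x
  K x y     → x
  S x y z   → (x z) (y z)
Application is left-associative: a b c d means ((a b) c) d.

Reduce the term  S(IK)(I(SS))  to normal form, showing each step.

Answer: normal form = SK(SS)  (in 2 steps)

Working:
  start: S(IK)(I(SS))
  step 1: SK(I(SS))
  step 2: SK(SS)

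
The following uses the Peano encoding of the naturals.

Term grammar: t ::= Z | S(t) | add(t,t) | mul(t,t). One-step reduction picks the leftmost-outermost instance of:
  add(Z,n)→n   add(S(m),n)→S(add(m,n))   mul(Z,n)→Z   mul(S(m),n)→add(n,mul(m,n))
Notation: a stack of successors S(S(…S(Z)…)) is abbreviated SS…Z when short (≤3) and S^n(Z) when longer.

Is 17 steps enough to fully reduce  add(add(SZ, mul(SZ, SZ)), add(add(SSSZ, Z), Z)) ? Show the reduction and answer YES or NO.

Answer: YES — reaches normal form S^5(Z) in 17 ≤ 17 steps

Derivation:
  start: add(add(SZ, mul(SZ, SZ)), add(add(SSSZ, Z), Z))
  →1  add(S(add(Z, mul(SZ, SZ))), add(add(SSSZ, Z), Z))
  →2  S(add(add(Z, mul(SZ, SZ)), add(add(SSSZ, Z), Z)))
  →3  S(add(mul(SZ, SZ), add(add(SSSZ, Z), Z)))
  →4  S(add(add(SZ, mul(Z, SZ)), add(add(SSSZ, Z), Z)))
  →5  S(add(S(add(Z, mul(Z, SZ))), add(add(SSSZ, Z), Z)))
  →6  S(S(add(add(Z, mul(Z, SZ)), add(add(SSSZ, Z), Z))))
  →7  S(S(add(mul(Z, SZ), add(add(SSSZ, Z), Z))))
  →8  S(S(add(Z, add(add(SSSZ, Z), Z))))
  →9  S(S(add(add(SSSZ, Z), Z)))
  →10  S(S(add(S(add(SSZ, Z)), Z)))
  →11  S(S(S(add(add(SSZ, Z), Z))))
  →12  S(S(S(add(S(add(SZ, Z)), Z))))
  →13  S(S(S(S(add(add(SZ, Z), Z)))))
  →14  S(S(S(S(add(S(add(Z, Z)), Z)))))
  →15  S(S(S(S(S(add(add(Z, Z), Z))))))
  →16  S(S(S(S(S(add(Z, Z))))))
  →17  S^5(Z)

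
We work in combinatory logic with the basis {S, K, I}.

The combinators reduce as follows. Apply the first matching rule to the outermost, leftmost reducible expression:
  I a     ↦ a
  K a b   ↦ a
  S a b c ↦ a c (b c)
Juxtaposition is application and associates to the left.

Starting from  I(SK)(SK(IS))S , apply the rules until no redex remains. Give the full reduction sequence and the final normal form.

  start: I(SK)(SK(IS))S
  →1  SK(SK(IS))S
  →2  KS(SK(IS)S)
  →3  S

Answer: normal form = S  (in 3 steps)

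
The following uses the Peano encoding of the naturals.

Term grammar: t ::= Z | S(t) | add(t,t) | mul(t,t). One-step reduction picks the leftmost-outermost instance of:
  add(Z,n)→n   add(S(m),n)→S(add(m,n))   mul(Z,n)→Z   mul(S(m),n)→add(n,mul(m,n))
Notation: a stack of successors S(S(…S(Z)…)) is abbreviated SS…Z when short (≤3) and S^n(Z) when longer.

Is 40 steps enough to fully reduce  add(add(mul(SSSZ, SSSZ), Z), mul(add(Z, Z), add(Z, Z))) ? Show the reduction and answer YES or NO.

Answer: YES — reaches normal form S^9(Z) in 38 ≤ 40 steps

Derivation:
  start: add(add(mul(SSSZ, SSSZ), Z), mul(add(Z, Z), add(Z, Z)))
  →1  add(add(add(SSSZ, mul(SSZ, SSSZ)), Z), mul(add(Z, Z), add(Z, Z)))
  →2  add(add(S(add(SSZ, mul(SSZ, SSSZ))), Z), mul(add(Z, Z), add(Z, Z)))
  →3  add(S(add(add(SSZ, mul(SSZ, SSSZ)), Z)), mul(add(Z, Z), add(Z, Z)))
  →4  S(add(add(add(SSZ, mul(SSZ, SSSZ)), Z), mul(add(Z, Z), add(Z, Z))))
  →5  S(add(add(S(add(SZ, mul(SSZ, SSSZ))), Z), mul(add(Z, Z), add(Z, Z))))
  →6  S(add(S(add(add(SZ, mul(SSZ, SSSZ)), Z)), mul(add(Z, Z), add(Z, Z))))
  →7  S(S(add(add(add(SZ, mul(SSZ, SSSZ)), Z), mul(add(Z, Z), add(Z, Z)))))
  →8  S(S(add(add(S(add(Z, mul(SSZ, SSSZ))), Z), mul(add(Z, Z), add(Z, Z)))))
  →9  S(S(add(S(add(add(Z, mul(SSZ, SSSZ)), Z)), mul(add(Z, Z), add(Z, Z)))))
  →10  S(S(S(add(add(add(Z, mul(SSZ, SSSZ)), Z), mul(add(Z, Z), add(Z, Z))))))
  →11  S(S(S(add(add(mul(SSZ, SSSZ), Z), mul(add(Z, Z), add(Z, Z))))))
  →12  S(S(S(add(add(add(SSSZ, mul(SZ, SSSZ)), Z), mul(add(Z, Z), add(Z, Z))))))
  →13  S(S(S(add(add(S(add(SSZ, mul(SZ, SSSZ))), Z), mul(add(Z, Z), add(Z, Z))))))
  →14  S(S(S(add(S(add(add(SSZ, mul(SZ, SSSZ)), Z)), mul(add(Z, Z), add(Z, Z))))))
  →15  S(S(S(S(add(add(add(SSZ, mul(SZ, SSSZ)), Z), mul(add(Z, Z), add(Z, Z)))))))
  →16  S(S(S(S(add(add(S(add(SZ, mul(SZ, SSSZ))), Z), mul(add(Z, Z), add(Z, Z)))))))
  →17  S(S(S(S(add(S(add(add(SZ, mul(SZ, SSSZ)), Z)), mul(add(Z, Z), add(Z, Z)))))))
  →18  S(S(S(S(S(add(add(add(SZ, mul(SZ, SSSZ)), Z), mul(add(Z, Z), add(Z, Z))))))))
  →19  S(S(S(S(S(add(add(S(add(Z, mul(SZ, SSSZ))), Z), mul(add(Z, Z), add(Z, Z))))))))
  →20  S(S(S(S(S(add(S(add(add(Z, mul(SZ, SSSZ)), Z)), mul(add(Z, Z), add(Z, Z))))))))
  →21  S(S(S(S(S(S(add(add(add(Z, mul(SZ, SSSZ)), Z), mul(add(Z, Z), add(Z, Z)))))))))
  →22  S(S(S(S(S(S(add(add(mul(SZ, SSSZ), Z), mul(add(Z, Z), add(Z, Z)))))))))
  →23  S(S(S(S(S(S(add(add(add(SSSZ, mul(Z, SSSZ)), Z), mul(add(Z, Z), add(Z, Z)))))))))
  →24  S(S(S(S(S(S(add(add(S(add(SSZ, mul(Z, SSSZ))), Z), mul(add(Z, Z), add(Z, Z)))))))))
  →25  S(S(S(S(S(S(add(S(add(add(SSZ, mul(Z, SSSZ)), Z)), mul(add(Z, Z), add(Z, Z)))))))))
  →26  S(S(S(S(S(S(S(add(add(add(SSZ, mul(Z, SSSZ)), Z), mul(add(Z, Z), add(Z, Z))))))))))
  →27  S(S(S(S(S(S(S(add(add(S(add(SZ, mul(Z, SSSZ))), Z), mul(add(Z, Z), add(Z, Z))))))))))
  →28  S(S(S(S(S(S(S(add(S(add(add(SZ, mul(Z, SSSZ)), Z)), mul(add(Z, Z), add(Z, Z))))))))))
  →29  S(S(S(S(S(S(S(S(add(add(add(SZ, mul(Z, SSSZ)), Z), mul(add(Z, Z), add(Z, Z)))))))))))
  →30  S(S(S(S(S(S(S(S(add(add(S(add(Z, mul(Z, SSSZ))), Z), mul(add(Z, Z), add(Z, Z)))))))))))
  →31  S(S(S(S(S(S(S(S(add(S(add(add(Z, mul(Z, SSSZ)), Z)), mul(add(Z, Z), add(Z, Z)))))))))))
  →32  S(S(S(S(S(S(S(S(S(add(add(add(Z, mul(Z, SSSZ)), Z), mul(add(Z, Z), add(Z, Z))))))))))))
  →33  S(S(S(S(S(S(S(S(S(add(add(mul(Z, SSSZ), Z), mul(add(Z, Z), add(Z, Z))))))))))))
  →34  S(S(S(S(S(S(S(S(S(add(add(Z, Z), mul(add(Z, Z), add(Z, Z))))))))))))
  →35  S(S(S(S(S(S(S(S(S(add(Z, mul(add(Z, Z), add(Z, Z))))))))))))
  →36  S(S(S(S(S(S(S(S(S(mul(add(Z, Z), add(Z, Z)))))))))))
  →37  S(S(S(S(S(S(S(S(S(mul(Z, add(Z, Z)))))))))))
  →38  S^9(Z)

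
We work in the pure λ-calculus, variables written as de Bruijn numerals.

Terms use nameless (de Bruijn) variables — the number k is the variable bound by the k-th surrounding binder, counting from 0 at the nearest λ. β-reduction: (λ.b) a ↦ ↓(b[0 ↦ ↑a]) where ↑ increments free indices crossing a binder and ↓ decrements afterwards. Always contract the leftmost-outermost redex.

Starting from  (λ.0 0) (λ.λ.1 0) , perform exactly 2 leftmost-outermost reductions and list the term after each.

  start: (λ.0 0) (λ.λ.1 0)
  step 1: (λ.λ.1 0) (λ.λ.1 0)
  step 2: λ.(λ.λ.1 0) 0

Answer: after 2 steps: λ.(λ.λ.1 0) 0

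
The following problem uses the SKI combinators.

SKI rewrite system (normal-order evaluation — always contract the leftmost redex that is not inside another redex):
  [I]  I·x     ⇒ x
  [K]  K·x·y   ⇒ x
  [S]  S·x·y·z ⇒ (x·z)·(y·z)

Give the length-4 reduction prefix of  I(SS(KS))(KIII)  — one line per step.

Answer: after 4 steps: SI(KS(KIII))

Working:
  start: I(SS(KS))(KIII)
  step 1: SS(KS)(KIII)
  step 2: S(KIII)(KS(KIII))
  step 3: S(II)(KS(KIII))
  step 4: SI(KS(KIII))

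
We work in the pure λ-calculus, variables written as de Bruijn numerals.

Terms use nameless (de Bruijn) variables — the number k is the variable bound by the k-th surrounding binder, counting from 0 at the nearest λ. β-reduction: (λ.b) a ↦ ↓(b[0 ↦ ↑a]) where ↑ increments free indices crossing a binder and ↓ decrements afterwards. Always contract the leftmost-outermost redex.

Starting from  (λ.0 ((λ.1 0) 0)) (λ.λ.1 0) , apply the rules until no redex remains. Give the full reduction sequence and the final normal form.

  start: (λ.0 ((λ.1 0) 0)) (λ.λ.1 0)
  [1] (λ.λ.1 0) ((λ.(λ.λ.1 0) 0) (λ.λ.1 0))
  [2] λ.(λ.(λ.λ.1 0) 0) (λ.λ.1 0) 0
  [3] λ.(λ.λ.1 0) (λ.λ.1 0) 0
  [4] λ.(λ.(λ.λ.1 0) 0) 0
  [5] λ.(λ.λ.1 0) 0
  [6] λ.λ.1 0

Answer: normal form = λ.λ.1 0  (in 6 steps)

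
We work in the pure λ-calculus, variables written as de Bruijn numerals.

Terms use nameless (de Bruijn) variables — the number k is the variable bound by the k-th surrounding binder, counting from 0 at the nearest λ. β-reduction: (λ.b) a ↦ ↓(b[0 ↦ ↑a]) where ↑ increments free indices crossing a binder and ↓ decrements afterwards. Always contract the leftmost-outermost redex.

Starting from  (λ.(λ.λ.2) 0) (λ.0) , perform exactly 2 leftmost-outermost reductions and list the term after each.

  start: (λ.(λ.λ.2) 0) (λ.0)
  →1  (λ.λ.λ.0) (λ.0)
  →2  λ.λ.0

Answer: after 2 steps: λ.λ.0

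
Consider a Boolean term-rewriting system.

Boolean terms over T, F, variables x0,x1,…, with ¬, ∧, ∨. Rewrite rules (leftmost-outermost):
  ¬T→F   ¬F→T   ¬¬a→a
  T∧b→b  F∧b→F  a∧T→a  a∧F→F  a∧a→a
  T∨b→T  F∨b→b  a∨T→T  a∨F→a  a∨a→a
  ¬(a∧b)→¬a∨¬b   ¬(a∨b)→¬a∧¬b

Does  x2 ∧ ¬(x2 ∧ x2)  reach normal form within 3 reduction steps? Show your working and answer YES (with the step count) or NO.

  start: x2 ∧ ¬(x2 ∧ x2)
  →1  x2 ∧ (¬x2 ∨ ¬x2)
  →2  x2 ∧ ¬x2

Answer: YES — reaches normal form x2 ∧ ¬x2 in 2 ≤ 3 steps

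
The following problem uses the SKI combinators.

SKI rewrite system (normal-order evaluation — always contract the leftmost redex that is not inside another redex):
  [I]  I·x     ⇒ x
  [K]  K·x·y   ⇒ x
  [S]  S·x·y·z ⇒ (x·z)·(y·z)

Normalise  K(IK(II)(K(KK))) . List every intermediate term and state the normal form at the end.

Answer: normal form = KI  (in 3 steps)

Reduction:
  start: K(IK(II)(K(KK)))
  [1] K(K(II)(K(KK)))
  [2] K(II)
  [3] KI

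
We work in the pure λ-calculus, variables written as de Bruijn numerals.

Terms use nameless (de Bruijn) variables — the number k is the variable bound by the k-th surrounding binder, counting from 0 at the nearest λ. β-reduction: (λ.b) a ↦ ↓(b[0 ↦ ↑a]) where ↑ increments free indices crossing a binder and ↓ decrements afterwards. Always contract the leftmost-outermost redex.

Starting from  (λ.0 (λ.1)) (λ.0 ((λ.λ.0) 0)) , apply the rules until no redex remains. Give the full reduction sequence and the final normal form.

Answer: normal form = λ.0 (λ.0)  (in 4 steps)

Working:
  start: (λ.0 (λ.1)) (λ.0 ((λ.λ.0) 0))
  [1] (λ.0 ((λ.λ.0) 0)) (λ.λ.0 ((λ.λ.0) 0))
  [2] (λ.λ.0 ((λ.λ.0) 0)) ((λ.λ.0) (λ.λ.0 ((λ.λ.0) 0)))
  [3] λ.0 ((λ.λ.0) 0)
  [4] λ.0 (λ.0)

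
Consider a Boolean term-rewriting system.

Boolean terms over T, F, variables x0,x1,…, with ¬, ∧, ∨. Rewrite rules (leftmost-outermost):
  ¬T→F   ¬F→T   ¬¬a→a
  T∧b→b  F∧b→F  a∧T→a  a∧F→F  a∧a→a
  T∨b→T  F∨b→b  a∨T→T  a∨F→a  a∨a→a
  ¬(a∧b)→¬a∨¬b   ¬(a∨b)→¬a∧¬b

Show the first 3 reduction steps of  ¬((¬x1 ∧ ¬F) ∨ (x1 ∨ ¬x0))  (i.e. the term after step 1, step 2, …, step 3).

  start: ¬((¬x1 ∧ ¬F) ∨ (x1 ∨ ¬x0))
  step 1: ¬(¬x1 ∧ ¬F) ∧ ¬(x1 ∨ ¬x0)
  step 2: (¬¬x1 ∨ ¬¬F) ∧ ¬(x1 ∨ ¬x0)
  step 3: (x1 ∨ ¬¬F) ∧ ¬(x1 ∨ ¬x0)

Answer: after 3 steps: (x1 ∨ ¬¬F) ∧ ¬(x1 ∨ ¬x0)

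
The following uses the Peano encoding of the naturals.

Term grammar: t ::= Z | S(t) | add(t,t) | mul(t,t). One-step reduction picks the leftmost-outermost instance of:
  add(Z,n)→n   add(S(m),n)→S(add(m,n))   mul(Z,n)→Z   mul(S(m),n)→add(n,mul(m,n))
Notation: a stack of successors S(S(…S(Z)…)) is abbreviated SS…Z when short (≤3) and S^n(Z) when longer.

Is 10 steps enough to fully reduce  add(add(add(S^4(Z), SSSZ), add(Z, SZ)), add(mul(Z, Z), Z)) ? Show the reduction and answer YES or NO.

Answer: NO — after 10 steps the term is S(S(S(add(add(S(add(Z, SSSZ)), add(Z, SZ)), add(mul(Z, Z), Z))))), not yet normal

Reduction:
  start: add(add(add(S^4(Z), SSSZ), add(Z, SZ)), add(mul(Z, Z), Z))
  step 1: add(add(S(add(SSSZ, SSSZ)), add(Z, SZ)), add(mul(Z, Z), Z))
  step 2: add(S(add(add(SSSZ, SSSZ), add(Z, SZ))), add(mul(Z, Z), Z))
  step 3: S(add(add(add(SSSZ, SSSZ), add(Z, SZ)), add(mul(Z, Z), Z)))
  step 4: S(add(add(S(add(SSZ, SSSZ)), add(Z, SZ)), add(mul(Z, Z), Z)))
  step 5: S(add(S(add(add(SSZ, SSSZ), add(Z, SZ))), add(mul(Z, Z), Z)))
  step 6: S(S(add(add(add(SSZ, SSSZ), add(Z, SZ)), add(mul(Z, Z), Z))))
  step 7: S(S(add(add(S(add(SZ, SSSZ)), add(Z, SZ)), add(mul(Z, Z), Z))))
  step 8: S(S(add(S(add(add(SZ, SSSZ), add(Z, SZ))), add(mul(Z, Z), Z))))
  step 9: S(S(S(add(add(add(SZ, SSSZ), add(Z, SZ)), add(mul(Z, Z), Z)))))
  step 10: S(S(S(add(add(S(add(Z, SSSZ)), add(Z, SZ)), add(mul(Z, Z), Z)))))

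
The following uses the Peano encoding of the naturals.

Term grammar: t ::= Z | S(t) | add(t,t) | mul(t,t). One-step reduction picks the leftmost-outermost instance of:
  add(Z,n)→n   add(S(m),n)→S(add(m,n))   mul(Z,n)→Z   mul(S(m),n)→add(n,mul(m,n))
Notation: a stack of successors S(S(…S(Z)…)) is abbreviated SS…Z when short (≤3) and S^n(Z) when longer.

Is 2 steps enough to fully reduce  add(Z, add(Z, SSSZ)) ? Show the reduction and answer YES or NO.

Answer: YES — reaches normal form SSSZ in 2 ≤ 2 steps

Reduction:
  start: add(Z, add(Z, SSSZ))
  [1] add(Z, SSSZ)
  [2] SSSZ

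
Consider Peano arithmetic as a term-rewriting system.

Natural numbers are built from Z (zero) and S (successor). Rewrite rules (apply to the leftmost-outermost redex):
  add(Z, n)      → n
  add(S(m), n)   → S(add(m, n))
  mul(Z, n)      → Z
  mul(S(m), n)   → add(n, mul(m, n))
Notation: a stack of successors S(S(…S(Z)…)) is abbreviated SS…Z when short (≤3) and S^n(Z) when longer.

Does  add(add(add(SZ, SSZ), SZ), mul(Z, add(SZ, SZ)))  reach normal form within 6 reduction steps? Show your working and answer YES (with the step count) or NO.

Answer: NO — after 6 steps the term is S(S(add(add(SZ, SZ), mul(Z, add(SZ, SZ))))), not yet normal

Reduction:
  start: add(add(add(SZ, SSZ), SZ), mul(Z, add(SZ, SZ)))
  →1  add(add(S(add(Z, SSZ)), SZ), mul(Z, add(SZ, SZ)))
  →2  add(S(add(add(Z, SSZ), SZ)), mul(Z, add(SZ, SZ)))
  →3  S(add(add(add(Z, SSZ), SZ), mul(Z, add(SZ, SZ))))
  →4  S(add(add(SSZ, SZ), mul(Z, add(SZ, SZ))))
  →5  S(add(S(add(SZ, SZ)), mul(Z, add(SZ, SZ))))
  →6  S(S(add(add(SZ, SZ), mul(Z, add(SZ, SZ)))))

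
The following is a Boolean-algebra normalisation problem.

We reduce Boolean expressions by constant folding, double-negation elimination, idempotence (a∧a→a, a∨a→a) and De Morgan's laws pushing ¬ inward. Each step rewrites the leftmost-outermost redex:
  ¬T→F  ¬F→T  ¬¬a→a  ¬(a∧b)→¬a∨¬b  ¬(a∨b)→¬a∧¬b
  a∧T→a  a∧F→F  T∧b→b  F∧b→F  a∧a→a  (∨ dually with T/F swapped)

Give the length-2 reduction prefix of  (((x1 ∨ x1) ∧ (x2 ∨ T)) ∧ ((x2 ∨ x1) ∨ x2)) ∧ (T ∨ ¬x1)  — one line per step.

Answer: after 2 steps: ((x1 ∧ T) ∧ ((x2 ∨ x1) ∨ x2)) ∧ (T ∨ ¬x1)

Reduction:
  start: (((x1 ∨ x1) ∧ (x2 ∨ T)) ∧ ((x2 ∨ x1) ∨ x2)) ∧ (T ∨ ¬x1)
  →1  ((x1 ∧ (x2 ∨ T)) ∧ ((x2 ∨ x1) ∨ x2)) ∧ (T ∨ ¬x1)
  →2  ((x1 ∧ T) ∧ ((x2 ∨ x1) ∨ x2)) ∧ (T ∨ ¬x1)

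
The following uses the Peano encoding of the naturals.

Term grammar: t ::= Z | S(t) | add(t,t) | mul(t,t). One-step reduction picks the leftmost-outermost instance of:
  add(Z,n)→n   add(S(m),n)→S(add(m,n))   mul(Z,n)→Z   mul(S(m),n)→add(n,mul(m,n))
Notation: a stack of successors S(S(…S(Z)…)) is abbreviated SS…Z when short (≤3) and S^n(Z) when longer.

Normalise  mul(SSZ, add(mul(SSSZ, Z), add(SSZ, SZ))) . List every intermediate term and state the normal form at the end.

Answer: normal form = S^6(Z)  (in 33 steps)

Reduction:
  start: mul(SSZ, add(mul(SSSZ, Z), add(SSZ, SZ)))
  [1] add(add(mul(SSSZ, Z), add(SSZ, SZ)), mul(SZ, add(mul(SSSZ, Z), add(SSZ, SZ))))
  [2] add(add(add(Z, mul(SSZ, Z)), add(SSZ, SZ)), mul(SZ, add(mul(SSSZ, Z), add(SSZ, SZ))))
  [3] add(add(mul(SSZ, Z), add(SSZ, SZ)), mul(SZ, add(mul(SSSZ, Z), add(SSZ, SZ))))
  [4] add(add(add(Z, mul(SZ, Z)), add(SSZ, SZ)), mul(SZ, add(mul(SSSZ, Z), add(SSZ, SZ))))
  [5] add(add(mul(SZ, Z), add(SSZ, SZ)), mul(SZ, add(mul(SSSZ, Z), add(SSZ, SZ))))
  [6] add(add(add(Z, mul(Z, Z)), add(SSZ, SZ)), mul(SZ, add(mul(SSSZ, Z), add(SSZ, SZ))))
  [7] add(add(mul(Z, Z), add(SSZ, SZ)), mul(SZ, add(mul(SSSZ, Z), add(SSZ, SZ))))
  [8] add(add(Z, add(SSZ, SZ)), mul(SZ, add(mul(SSSZ, Z), add(SSZ, SZ))))
  [9] add(add(SSZ, SZ), mul(SZ, add(mul(SSSZ, Z), add(SSZ, SZ))))
  [10] add(S(add(SZ, SZ)), mul(SZ, add(mul(SSSZ, Z), add(SSZ, SZ))))
  [11] S(add(add(SZ, SZ), mul(SZ, add(mul(SSSZ, Z), add(SSZ, SZ)))))
  [12] S(add(S(add(Z, SZ)), mul(SZ, add(mul(SSSZ, Z), add(SSZ, SZ)))))
  [13] S(S(add(add(Z, SZ), mul(SZ, add(mul(SSSZ, Z), add(SSZ, SZ))))))
  [14] S(S(add(SZ, mul(SZ, add(mul(SSSZ, Z), add(SSZ, SZ))))))
  [15] S(S(S(add(Z, mul(SZ, add(mul(SSSZ, Z), add(SSZ, SZ)))))))
  [16] S(S(S(mul(SZ, add(mul(SSSZ, Z), add(SSZ, SZ))))))
  [17] S(S(S(add(add(mul(SSSZ, Z), add(SSZ, SZ)), mul(Z, add(mul(SSSZ, Z), add(SSZ, SZ)))))))
  [18] S(S(S(add(add(add(Z, mul(SSZ, Z)), add(SSZ, SZ)), mul(Z, add(mul(SSSZ, Z), add(SSZ, SZ)))))))
  [19] S(S(S(add(add(mul(SSZ, Z), add(SSZ, SZ)), mul(Z, add(mul(SSSZ, Z), add(SSZ, SZ)))))))
  [20] S(S(S(add(add(add(Z, mul(SZ, Z)), add(SSZ, SZ)), mul(Z, add(mul(SSSZ, Z), add(SSZ, SZ)))))))
  [21] S(S(S(add(add(mul(SZ, Z), add(SSZ, SZ)), mul(Z, add(mul(SSSZ, Z), add(SSZ, SZ)))))))
  [22] S(S(S(add(add(add(Z, mul(Z, Z)), add(SSZ, SZ)), mul(Z, add(mul(SSSZ, Z), add(SSZ, SZ)))))))
  [23] S(S(S(add(add(mul(Z, Z), add(SSZ, SZ)), mul(Z, add(mul(SSSZ, Z), add(SSZ, SZ)))))))
  [24] S(S(S(add(add(Z, add(SSZ, SZ)), mul(Z, add(mul(SSSZ, Z), add(SSZ, SZ)))))))
  [25] S(S(S(add(add(SSZ, SZ), mul(Z, add(mul(SSSZ, Z), add(SSZ, SZ)))))))
  [26] S(S(S(add(S(add(SZ, SZ)), mul(Z, add(mul(SSSZ, Z), add(SSZ, SZ)))))))
  [27] S(S(S(S(add(add(SZ, SZ), mul(Z, add(mul(SSSZ, Z), add(SSZ, SZ))))))))
  [28] S(S(S(S(add(S(add(Z, SZ)), mul(Z, add(mul(SSSZ, Z), add(SSZ, SZ))))))))
  [29] S(S(S(S(S(add(add(Z, SZ), mul(Z, add(mul(SSSZ, Z), add(SSZ, SZ)))))))))
  [30] S(S(S(S(S(add(SZ, mul(Z, add(mul(SSSZ, Z), add(SSZ, SZ)))))))))
  [31] S(S(S(S(S(S(add(Z, mul(Z, add(mul(SSSZ, Z), add(SSZ, SZ))))))))))
  [32] S(S(S(S(S(S(mul(Z, add(mul(SSSZ, Z), add(SSZ, SZ)))))))))
  [33] S^6(Z)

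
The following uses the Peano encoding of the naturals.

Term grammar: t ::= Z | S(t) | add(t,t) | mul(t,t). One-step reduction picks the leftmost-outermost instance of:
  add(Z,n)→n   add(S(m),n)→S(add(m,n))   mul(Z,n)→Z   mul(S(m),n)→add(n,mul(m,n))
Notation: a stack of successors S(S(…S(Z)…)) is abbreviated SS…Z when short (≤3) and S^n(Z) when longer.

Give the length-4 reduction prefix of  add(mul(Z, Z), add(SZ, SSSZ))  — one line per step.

  start: add(mul(Z, Z), add(SZ, SSSZ))
  step 1: add(Z, add(SZ, SSSZ))
  step 2: add(SZ, SSSZ)
  step 3: S(add(Z, SSSZ))
  step 4: S^4(Z)

Answer: after 4 steps: S^4(Z)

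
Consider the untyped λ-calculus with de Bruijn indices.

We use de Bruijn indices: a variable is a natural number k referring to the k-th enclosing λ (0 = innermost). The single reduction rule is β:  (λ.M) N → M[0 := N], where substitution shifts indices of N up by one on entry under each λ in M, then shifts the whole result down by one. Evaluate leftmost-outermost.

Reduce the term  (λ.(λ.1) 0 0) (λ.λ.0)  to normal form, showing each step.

Answer: normal form = λ.0  (in 3 steps)

Derivation:
  start: (λ.(λ.1) 0 0) (λ.λ.0)
  step 1: (λ.λ.λ.0) (λ.λ.0) (λ.λ.0)
  step 2: (λ.λ.0) (λ.λ.0)
  step 3: λ.0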